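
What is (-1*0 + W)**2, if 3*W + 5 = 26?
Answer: 49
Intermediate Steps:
W = 7 (W = -5/3 + (1/3)*26 = -5/3 + 26/3 = 7)
(-1*0 + W)**2 = (-1*0 + 7)**2 = (0 + 7)**2 = 7**2 = 49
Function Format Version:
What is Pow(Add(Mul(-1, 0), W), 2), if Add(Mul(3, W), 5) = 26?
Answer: 49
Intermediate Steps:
W = 7 (W = Add(Rational(-5, 3), Mul(Rational(1, 3), 26)) = Add(Rational(-5, 3), Rational(26, 3)) = 7)
Pow(Add(Mul(-1, 0), W), 2) = Pow(Add(Mul(-1, 0), 7), 2) = Pow(Add(0, 7), 2) = Pow(7, 2) = 49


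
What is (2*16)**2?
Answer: 1024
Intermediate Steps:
(2*16)**2 = 32**2 = 1024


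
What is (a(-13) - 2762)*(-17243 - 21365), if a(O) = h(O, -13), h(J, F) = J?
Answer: 107137200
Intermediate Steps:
a(O) = O
(a(-13) - 2762)*(-17243 - 21365) = (-13 - 2762)*(-17243 - 21365) = -2775*(-38608) = 107137200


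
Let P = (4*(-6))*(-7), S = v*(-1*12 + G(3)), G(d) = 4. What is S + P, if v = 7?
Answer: 112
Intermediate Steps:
S = -56 (S = 7*(-1*12 + 4) = 7*(-12 + 4) = 7*(-8) = -56)
P = 168 (P = -24*(-7) = 168)
S + P = -56 + 168 = 112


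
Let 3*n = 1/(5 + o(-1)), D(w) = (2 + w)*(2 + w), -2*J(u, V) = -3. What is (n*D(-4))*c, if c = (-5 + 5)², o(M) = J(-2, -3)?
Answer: 0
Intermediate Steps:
J(u, V) = 3/2 (J(u, V) = -½*(-3) = 3/2)
D(w) = (2 + w)²
o(M) = 3/2
c = 0 (c = 0² = 0)
n = 2/39 (n = 1/(3*(5 + 3/2)) = 1/(3*(13/2)) = (⅓)*(2/13) = 2/39 ≈ 0.051282)
(n*D(-4))*c = (2*(2 - 4)²/39)*0 = ((2/39)*(-2)²)*0 = ((2/39)*4)*0 = (8/39)*0 = 0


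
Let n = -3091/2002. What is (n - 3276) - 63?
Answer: -607979/182 ≈ -3340.5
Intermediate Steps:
n = -281/182 (n = -3091*1/2002 = -281/182 ≈ -1.5440)
(n - 3276) - 63 = (-281/182 - 3276) - 63 = -596513/182 - 63 = -607979/182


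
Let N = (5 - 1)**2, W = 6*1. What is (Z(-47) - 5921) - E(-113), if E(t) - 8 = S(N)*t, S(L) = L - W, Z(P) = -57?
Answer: -4856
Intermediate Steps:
W = 6
N = 16 (N = 4**2 = 16)
S(L) = -6 + L (S(L) = L - 1*6 = L - 6 = -6 + L)
E(t) = 8 + 10*t (E(t) = 8 + (-6 + 16)*t = 8 + 10*t)
(Z(-47) - 5921) - E(-113) = (-57 - 5921) - (8 + 10*(-113)) = -5978 - (8 - 1130) = -5978 - 1*(-1122) = -5978 + 1122 = -4856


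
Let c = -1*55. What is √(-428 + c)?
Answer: I*√483 ≈ 21.977*I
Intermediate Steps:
c = -55
√(-428 + c) = √(-428 - 55) = √(-483) = I*√483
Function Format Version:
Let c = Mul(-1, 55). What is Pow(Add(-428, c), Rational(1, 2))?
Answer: Mul(I, Pow(483, Rational(1, 2))) ≈ Mul(21.977, I)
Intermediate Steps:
c = -55
Pow(Add(-428, c), Rational(1, 2)) = Pow(Add(-428, -55), Rational(1, 2)) = Pow(-483, Rational(1, 2)) = Mul(I, Pow(483, Rational(1, 2)))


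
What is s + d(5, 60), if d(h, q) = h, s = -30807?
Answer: -30802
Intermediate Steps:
s + d(5, 60) = -30807 + 5 = -30802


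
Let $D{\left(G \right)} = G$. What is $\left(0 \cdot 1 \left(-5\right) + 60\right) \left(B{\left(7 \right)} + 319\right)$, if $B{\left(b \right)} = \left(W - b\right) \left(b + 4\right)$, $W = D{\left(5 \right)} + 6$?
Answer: $21780$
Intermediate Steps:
$W = 11$ ($W = 5 + 6 = 11$)
$B{\left(b \right)} = \left(4 + b\right) \left(11 - b\right)$ ($B{\left(b \right)} = \left(11 - b\right) \left(b + 4\right) = \left(11 - b\right) \left(4 + b\right) = \left(4 + b\right) \left(11 - b\right)$)
$\left(0 \cdot 1 \left(-5\right) + 60\right) \left(B{\left(7 \right)} + 319\right) = \left(0 \cdot 1 \left(-5\right) + 60\right) \left(\left(44 - 7^{2} + 7 \cdot 7\right) + 319\right) = \left(0 \left(-5\right) + 60\right) \left(\left(44 - 49 + 49\right) + 319\right) = \left(0 + 60\right) \left(\left(44 - 49 + 49\right) + 319\right) = 60 \left(44 + 319\right) = 60 \cdot 363 = 21780$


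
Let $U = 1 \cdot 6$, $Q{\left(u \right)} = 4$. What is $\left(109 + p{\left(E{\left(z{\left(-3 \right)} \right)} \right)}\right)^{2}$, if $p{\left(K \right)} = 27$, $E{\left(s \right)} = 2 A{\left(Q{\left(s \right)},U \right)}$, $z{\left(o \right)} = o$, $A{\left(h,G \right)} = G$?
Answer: $18496$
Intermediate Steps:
$U = 6$
$E{\left(s \right)} = 12$ ($E{\left(s \right)} = 2 \cdot 6 = 12$)
$\left(109 + p{\left(E{\left(z{\left(-3 \right)} \right)} \right)}\right)^{2} = \left(109 + 27\right)^{2} = 136^{2} = 18496$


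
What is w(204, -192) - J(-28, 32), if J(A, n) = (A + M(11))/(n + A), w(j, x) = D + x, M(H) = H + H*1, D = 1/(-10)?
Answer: -953/5 ≈ -190.60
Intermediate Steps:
D = -⅒ ≈ -0.10000
M(H) = 2*H (M(H) = H + H = 2*H)
w(j, x) = -⅒ + x
J(A, n) = (22 + A)/(A + n) (J(A, n) = (A + 2*11)/(n + A) = (A + 22)/(A + n) = (22 + A)/(A + n))
w(204, -192) - J(-28, 32) = (-⅒ - 192) - (22 - 28)/(-28 + 32) = -1921/10 - (-6)/4 = -1921/10 - 1*(-3/2) = -1921/10 + 3/2 = -953/5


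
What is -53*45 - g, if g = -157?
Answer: -2228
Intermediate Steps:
-53*45 - g = -53*45 - 1*(-157) = -2385 + 157 = -2228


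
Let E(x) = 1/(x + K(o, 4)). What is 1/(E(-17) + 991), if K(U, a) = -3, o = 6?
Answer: 20/19819 ≈ 0.0010091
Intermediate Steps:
E(x) = 1/(-3 + x) (E(x) = 1/(x - 3) = 1/(-3 + x))
1/(E(-17) + 991) = 1/(1/(-3 - 17) + 991) = 1/(1/(-20) + 991) = 1/(-1/20 + 991) = 1/(19819/20) = 20/19819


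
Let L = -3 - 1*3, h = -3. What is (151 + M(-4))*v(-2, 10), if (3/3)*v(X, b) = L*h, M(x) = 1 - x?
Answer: 2808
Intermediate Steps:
L = -6 (L = -3 - 3 = -6)
v(X, b) = 18 (v(X, b) = -6*(-3) = 18)
(151 + M(-4))*v(-2, 10) = (151 + (1 - 1*(-4)))*18 = (151 + (1 + 4))*18 = (151 + 5)*18 = 156*18 = 2808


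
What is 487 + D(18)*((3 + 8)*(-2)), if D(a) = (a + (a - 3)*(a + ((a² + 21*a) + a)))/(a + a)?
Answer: -6289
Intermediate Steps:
D(a) = (a + (-3 + a)*(a² + 23*a))/(2*a) (D(a) = (a + (-3 + a)*(a + (a² + 22*a)))/((2*a)) = (a + (-3 + a)*(a² + 23*a))*(1/(2*a)) = (a + (-3 + a)*(a² + 23*a))/(2*a))
487 + D(18)*((3 + 8)*(-2)) = 487 + (-34 + (½)*18² + 10*18)*((3 + 8)*(-2)) = 487 + (-34 + (½)*324 + 180)*(11*(-2)) = 487 + (-34 + 162 + 180)*(-22) = 487 + 308*(-22) = 487 - 6776 = -6289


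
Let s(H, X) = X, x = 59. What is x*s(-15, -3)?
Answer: -177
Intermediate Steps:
x*s(-15, -3) = 59*(-3) = -177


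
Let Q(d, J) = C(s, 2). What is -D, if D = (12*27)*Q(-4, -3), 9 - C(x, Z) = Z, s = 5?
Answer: -2268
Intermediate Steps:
C(x, Z) = 9 - Z
Q(d, J) = 7 (Q(d, J) = 9 - 1*2 = 9 - 2 = 7)
D = 2268 (D = (12*27)*7 = 324*7 = 2268)
-D = -1*2268 = -2268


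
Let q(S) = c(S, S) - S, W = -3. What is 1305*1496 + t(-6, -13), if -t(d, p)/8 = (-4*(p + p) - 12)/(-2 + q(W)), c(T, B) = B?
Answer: 1952648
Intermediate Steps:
q(S) = 0 (q(S) = S - S = 0)
t(d, p) = -48 - 32*p (t(d, p) = -8*(-4*(p + p) - 12)/(-2 + 0) = -8*(-8*p - 12)/(-2) = -8*(-8*p - 12)*(-1)/2 = -8*(-12 - 8*p)*(-1)/2 = -8*(6 + 4*p) = -48 - 32*p)
1305*1496 + t(-6, -13) = 1305*1496 + (-48 - 32*(-13)) = 1952280 + (-48 + 416) = 1952280 + 368 = 1952648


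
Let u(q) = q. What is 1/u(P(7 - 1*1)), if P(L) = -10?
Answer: -1/10 ≈ -0.10000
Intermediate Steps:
1/u(P(7 - 1*1)) = 1/(-10) = -1/10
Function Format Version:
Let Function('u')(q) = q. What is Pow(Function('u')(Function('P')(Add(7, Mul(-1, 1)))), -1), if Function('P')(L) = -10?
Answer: Rational(-1, 10) ≈ -0.10000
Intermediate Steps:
Pow(Function('u')(Function('P')(Add(7, Mul(-1, 1)))), -1) = Pow(-10, -1) = Rational(-1, 10)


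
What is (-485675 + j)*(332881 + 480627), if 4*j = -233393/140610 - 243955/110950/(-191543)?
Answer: -2361281386566005359814201/5976401906937 ≈ -3.9510e+11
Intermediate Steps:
j = -9919925494013/23905607627748 (j = (-233393/140610 - 243955/110950/(-191543))/4 = (-233393*1/140610 - 243955*1/110950*(-1/191543))/4 = (-233393/140610 - 48791/22190*(-1/191543))/4 = (-233393/140610 + 48791/4250339170)/4 = (1/4)*(-9919925494013/5976401906937) = -9919925494013/23905607627748 ≈ -0.41496)
(-485675 + j)*(332881 + 480627) = (-485675 - 9919925494013/23905607627748)*(332881 + 480627) = -11610365904532003913/23905607627748*813508 = -2361281386566005359814201/5976401906937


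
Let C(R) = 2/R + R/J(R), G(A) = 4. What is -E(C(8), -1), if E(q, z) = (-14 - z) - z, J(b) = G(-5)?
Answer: 12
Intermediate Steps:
J(b) = 4
C(R) = 2/R + R/4
E(q, z) = -14 - 2*z
-E(C(8), -1) = -(-14 - 2*(-1)) = -(-14 + 2) = -1*(-12) = 12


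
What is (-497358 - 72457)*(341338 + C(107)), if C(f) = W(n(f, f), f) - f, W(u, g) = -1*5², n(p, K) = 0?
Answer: -194424296890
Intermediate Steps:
W(u, g) = -25 (W(u, g) = -1*25 = -25)
C(f) = -25 - f
(-497358 - 72457)*(341338 + C(107)) = (-497358 - 72457)*(341338 + (-25 - 1*107)) = -569815*(341338 + (-25 - 107)) = -569815*(341338 - 132) = -569815*341206 = -194424296890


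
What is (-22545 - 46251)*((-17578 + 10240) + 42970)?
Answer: -2451339072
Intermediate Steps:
(-22545 - 46251)*((-17578 + 10240) + 42970) = -68796*(-7338 + 42970) = -68796*35632 = -2451339072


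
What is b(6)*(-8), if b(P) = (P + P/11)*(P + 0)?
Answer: -3456/11 ≈ -314.18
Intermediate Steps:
b(P) = 12*P²/11 (b(P) = (P + P*(1/11))*P = (P + P/11)*P = (12*P/11)*P = 12*P²/11)
b(6)*(-8) = ((12/11)*6²)*(-8) = ((12/11)*36)*(-8) = (432/11)*(-8) = -3456/11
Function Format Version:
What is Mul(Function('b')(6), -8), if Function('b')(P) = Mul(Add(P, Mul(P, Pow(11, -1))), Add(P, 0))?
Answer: Rational(-3456, 11) ≈ -314.18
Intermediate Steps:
Function('b')(P) = Mul(Rational(12, 11), Pow(P, 2)) (Function('b')(P) = Mul(Add(P, Mul(P, Rational(1, 11))), P) = Mul(Add(P, Mul(Rational(1, 11), P)), P) = Mul(Mul(Rational(12, 11), P), P) = Mul(Rational(12, 11), Pow(P, 2)))
Mul(Function('b')(6), -8) = Mul(Mul(Rational(12, 11), Pow(6, 2)), -8) = Mul(Mul(Rational(12, 11), 36), -8) = Mul(Rational(432, 11), -8) = Rational(-3456, 11)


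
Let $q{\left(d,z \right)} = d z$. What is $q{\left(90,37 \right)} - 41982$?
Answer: $-38652$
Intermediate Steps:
$q{\left(90,37 \right)} - 41982 = 90 \cdot 37 - 41982 = 3330 - 41982 = -38652$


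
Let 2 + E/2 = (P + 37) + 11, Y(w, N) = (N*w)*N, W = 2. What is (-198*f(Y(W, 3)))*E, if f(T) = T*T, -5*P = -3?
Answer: -29894832/5 ≈ -5.9790e+6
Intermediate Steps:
P = ⅗ (P = -⅕*(-3) = ⅗ ≈ 0.60000)
Y(w, N) = w*N²
E = 466/5 (E = -4 + 2*((⅗ + 37) + 11) = -4 + 2*(188/5 + 11) = -4 + 2*(243/5) = -4 + 486/5 = 466/5 ≈ 93.200)
f(T) = T²
(-198*f(Y(W, 3)))*E = -198*(2*3²)²*(466/5) = -198*(2*9)²*(466/5) = -198*18²*(466/5) = -198*324*(466/5) = -64152*466/5 = -29894832/5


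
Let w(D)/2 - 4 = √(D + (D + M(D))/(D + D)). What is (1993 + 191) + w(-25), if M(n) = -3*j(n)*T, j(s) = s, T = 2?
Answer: 2192 + I*√110 ≈ 2192.0 + 10.488*I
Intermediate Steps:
M(n) = -6*n (M(n) = -3*n*2 = -6*n)
w(D) = 8 + 2*√(-5/2 + D) (w(D) = 8 + 2*√(D + (D - 6*D)/(D + D)) = 8 + 2*√(D + (-5*D)/((2*D))) = 8 + 2*√(D + (-5*D)*(1/(2*D))) = 8 + 2*√(D - 5/2) = 8 + 2*√(-5/2 + D))
(1993 + 191) + w(-25) = (1993 + 191) + (8 + √(-10 + 4*(-25))) = 2184 + (8 + √(-10 - 100)) = 2184 + (8 + √(-110)) = 2184 + (8 + I*√110) = 2192 + I*√110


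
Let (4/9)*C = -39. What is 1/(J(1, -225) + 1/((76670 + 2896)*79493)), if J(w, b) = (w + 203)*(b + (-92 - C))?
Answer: -6324940038/295798470757145 ≈ -2.1383e-5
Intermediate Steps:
C = -351/4 (C = (9/4)*(-39) = -351/4 ≈ -87.750)
J(w, b) = (203 + w)*(-17/4 + b) (J(w, b) = (w + 203)*(b + (-92 - 1*(-351/4))) = (203 + w)*(b + (-92 + 351/4)) = (203 + w)*(b - 17/4) = (203 + w)*(-17/4 + b))
1/(J(1, -225) + 1/((76670 + 2896)*79493)) = 1/((-3451/4 + 203*(-225) - 17/4*1 - 225*1) + 1/((76670 + 2896)*79493)) = 1/((-3451/4 - 45675 - 17/4 - 225) + (1/79493)/79566) = 1/(-46767 + (1/79566)*(1/79493)) = 1/(-46767 + 1/6324940038) = 1/(-295798470757145/6324940038) = -6324940038/295798470757145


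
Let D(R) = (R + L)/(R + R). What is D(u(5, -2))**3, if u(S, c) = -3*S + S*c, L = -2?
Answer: 19683/125000 ≈ 0.15746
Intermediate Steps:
D(R) = (-2 + R)/(2*R) (D(R) = (R - 2)/(R + R) = (-2 + R)/((2*R)) = (-2 + R)*(1/(2*R)) = (-2 + R)/(2*R))
D(u(5, -2))**3 = ((-2 + 5*(-3 - 2))/(2*((5*(-3 - 2)))))**3 = ((-2 + 5*(-5))/(2*((5*(-5)))))**3 = ((1/2)*(-2 - 25)/(-25))**3 = ((1/2)*(-1/25)*(-27))**3 = (27/50)**3 = 19683/125000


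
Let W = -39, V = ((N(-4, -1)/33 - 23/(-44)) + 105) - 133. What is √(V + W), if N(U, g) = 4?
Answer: I*√289047/66 ≈ 8.1459*I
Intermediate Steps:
V = -3611/132 (V = ((4/33 - 23/(-44)) + 105) - 133 = ((4*(1/33) - 23*(-1/44)) + 105) - 133 = ((4/33 + 23/44) + 105) - 133 = (85/132 + 105) - 133 = 13945/132 - 133 = -3611/132 ≈ -27.356)
√(V + W) = √(-3611/132 - 39) = √(-8759/132) = I*√289047/66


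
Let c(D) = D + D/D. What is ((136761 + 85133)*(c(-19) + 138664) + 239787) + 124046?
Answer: 30765079357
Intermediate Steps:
c(D) = 1 + D (c(D) = D + 1 = 1 + D)
((136761 + 85133)*(c(-19) + 138664) + 239787) + 124046 = ((136761 + 85133)*((1 - 19) + 138664) + 239787) + 124046 = (221894*(-18 + 138664) + 239787) + 124046 = (221894*138646 + 239787) + 124046 = (30764715524 + 239787) + 124046 = 30764955311 + 124046 = 30765079357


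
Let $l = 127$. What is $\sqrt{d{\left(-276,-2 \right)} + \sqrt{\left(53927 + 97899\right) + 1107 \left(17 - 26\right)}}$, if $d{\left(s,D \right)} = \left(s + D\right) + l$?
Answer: $\sqrt{-151 + \sqrt{141863}} \approx 15.022$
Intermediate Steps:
$d{\left(s,D \right)} = 127 + D + s$ ($d{\left(s,D \right)} = \left(s + D\right) + 127 = \left(D + s\right) + 127 = 127 + D + s$)
$\sqrt{d{\left(-276,-2 \right)} + \sqrt{\left(53927 + 97899\right) + 1107 \left(17 - 26\right)}} = \sqrt{\left(127 - 2 - 276\right) + \sqrt{\left(53927 + 97899\right) + 1107 \left(17 - 26\right)}} = \sqrt{-151 + \sqrt{151826 + 1107 \left(-9\right)}} = \sqrt{-151 + \sqrt{151826 - 9963}} = \sqrt{-151 + \sqrt{141863}}$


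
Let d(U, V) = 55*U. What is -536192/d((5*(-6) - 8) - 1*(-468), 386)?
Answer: -268096/11825 ≈ -22.672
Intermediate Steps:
-536192/d((5*(-6) - 8) - 1*(-468), 386) = -536192*1/(55*((5*(-6) - 8) - 1*(-468))) = -536192*1/(55*((-30 - 8) + 468)) = -536192*1/(55*(-38 + 468)) = -536192/(55*430) = -536192/23650 = -536192*1/23650 = -268096/11825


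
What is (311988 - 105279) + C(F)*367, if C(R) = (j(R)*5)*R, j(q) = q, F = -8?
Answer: 324149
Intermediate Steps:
C(R) = 5*R² (C(R) = (R*5)*R = (5*R)*R = 5*R²)
(311988 - 105279) + C(F)*367 = (311988 - 105279) + (5*(-8)²)*367 = 206709 + (5*64)*367 = 206709 + 320*367 = 206709 + 117440 = 324149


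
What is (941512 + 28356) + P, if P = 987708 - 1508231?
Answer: 449345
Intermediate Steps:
P = -520523
(941512 + 28356) + P = (941512 + 28356) - 520523 = 969868 - 520523 = 449345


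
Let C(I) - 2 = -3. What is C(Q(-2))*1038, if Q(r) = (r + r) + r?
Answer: -1038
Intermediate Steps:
Q(r) = 3*r (Q(r) = 2*r + r = 3*r)
C(I) = -1 (C(I) = 2 - 3 = -1)
C(Q(-2))*1038 = -1*1038 = -1038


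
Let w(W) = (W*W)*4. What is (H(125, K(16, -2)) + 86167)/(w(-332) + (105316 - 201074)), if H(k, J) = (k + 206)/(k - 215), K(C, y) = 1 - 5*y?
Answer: 189139/757620 ≈ 0.24965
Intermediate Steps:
w(W) = 4*W**2 (w(W) = W**2*4 = 4*W**2)
H(k, J) = (206 + k)/(-215 + k)
(H(125, K(16, -2)) + 86167)/(w(-332) + (105316 - 201074)) = ((206 + 125)/(-215 + 125) + 86167)/(4*(-332)**2 + (105316 - 201074)) = (331/(-90) + 86167)/(4*110224 - 95758) = (-1/90*331 + 86167)/(440896 - 95758) = (-331/90 + 86167)/345138 = (7754699/90)*(1/345138) = 189139/757620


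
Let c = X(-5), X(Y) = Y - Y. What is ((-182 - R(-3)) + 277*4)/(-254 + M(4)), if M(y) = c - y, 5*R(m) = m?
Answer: -4633/1290 ≈ -3.5915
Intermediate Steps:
R(m) = m/5
X(Y) = 0
c = 0
M(y) = -y (M(y) = 0 - y = -y)
((-182 - R(-3)) + 277*4)/(-254 + M(4)) = ((-182 - (-3)/5) + 277*4)/(-254 - 1*4) = ((-182 - 1*(-⅗)) + 1108)/(-254 - 4) = ((-182 + ⅗) + 1108)/(-258) = (-907/5 + 1108)*(-1/258) = (4633/5)*(-1/258) = -4633/1290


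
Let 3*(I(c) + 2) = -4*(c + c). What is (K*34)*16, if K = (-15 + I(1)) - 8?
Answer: -45152/3 ≈ -15051.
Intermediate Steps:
I(c) = -2 - 8*c/3 (I(c) = -2 + (-4*(c + c))/3 = -2 + (-8*c)/3 = -2 - 8*c/3)
K = -83/3 (K = (-15 + (-2 - 8/3*1)) - 8 = (-15 + (-2 - 8/3)) - 8 = (-15 - 14/3) - 8 = -59/3 - 8 = -83/3 ≈ -27.667)
(K*34)*16 = -83/3*34*16 = -2822/3*16 = -45152/3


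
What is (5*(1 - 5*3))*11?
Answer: -770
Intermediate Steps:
(5*(1 - 5*3))*11 = (5*(1 - 15))*11 = (5*(-14))*11 = -70*11 = -770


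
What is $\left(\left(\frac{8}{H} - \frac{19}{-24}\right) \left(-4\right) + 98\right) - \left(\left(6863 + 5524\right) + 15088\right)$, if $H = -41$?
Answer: $- \frac{6735329}{246} \approx -27379.0$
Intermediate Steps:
$\left(\left(\frac{8}{H} - \frac{19}{-24}\right) \left(-4\right) + 98\right) - \left(\left(6863 + 5524\right) + 15088\right) = \left(\left(\frac{8}{-41} - \frac{19}{-24}\right) \left(-4\right) + 98\right) - \left(\left(6863 + 5524\right) + 15088\right) = \left(\left(8 \left(- \frac{1}{41}\right) - - \frac{19}{24}\right) \left(-4\right) + 98\right) - \left(12387 + 15088\right) = \left(\left(- \frac{8}{41} + \frac{19}{24}\right) \left(-4\right) + 98\right) - 27475 = \left(\frac{587}{984} \left(-4\right) + 98\right) - 27475 = \left(- \frac{587}{246} + 98\right) - 27475 = \frac{23521}{246} - 27475 = - \frac{6735329}{246}$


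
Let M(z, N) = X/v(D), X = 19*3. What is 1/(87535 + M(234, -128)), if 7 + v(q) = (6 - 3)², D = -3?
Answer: 2/175127 ≈ 1.1420e-5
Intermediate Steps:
v(q) = 2 (v(q) = -7 + (6 - 3)² = -7 + 3² = -7 + 9 = 2)
X = 57
M(z, N) = 57/2
1/(87535 + M(234, -128)) = 1/(87535 + 57/2) = 1/(175127/2) = 2/175127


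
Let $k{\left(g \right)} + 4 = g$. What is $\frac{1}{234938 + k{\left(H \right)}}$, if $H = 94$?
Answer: $\frac{1}{235028} \approx 4.2548 \cdot 10^{-6}$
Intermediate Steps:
$k{\left(g \right)} = -4 + g$
$\frac{1}{234938 + k{\left(H \right)}} = \frac{1}{234938 + \left(-4 + 94\right)} = \frac{1}{234938 + 90} = \frac{1}{235028}$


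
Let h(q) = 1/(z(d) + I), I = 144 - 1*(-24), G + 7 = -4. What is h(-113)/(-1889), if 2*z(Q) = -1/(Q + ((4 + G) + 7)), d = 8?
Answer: -16/5075743 ≈ -3.1522e-6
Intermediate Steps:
G = -11 (G = -7 - 4 = -11)
I = 168 (I = 144 + 24 = 168)
z(Q) = -1/(2*Q) (z(Q) = (-1/(Q + ((4 - 11) + 7)))/2 = (-1/(Q + (-7 + 7)))/2 = (-1/(Q + 0))/2 = (-1/Q)/2 = -1/(2*Q))
h(q) = 16/2687 (h(q) = 1/(-½/8 + 168) = 1/(-½*⅛ + 168) = 1/(-1/16 + 168) = 1/(2687/16) = 16/2687)
h(-113)/(-1889) = (16/2687)/(-1889) = (16/2687)*(-1/1889) = -16/5075743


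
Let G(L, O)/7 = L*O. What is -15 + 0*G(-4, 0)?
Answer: -15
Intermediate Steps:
G(L, O) = 7*L*O (G(L, O) = 7*(L*O) = 7*L*O)
-15 + 0*G(-4, 0) = -15 + 0*(7*(-4)*0) = -15 + 0*0 = -15 + 0 = -15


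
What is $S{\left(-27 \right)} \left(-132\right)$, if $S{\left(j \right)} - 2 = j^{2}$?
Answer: $-96492$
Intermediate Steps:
$S{\left(j \right)} = 2 + j^{2}$
$S{\left(-27 \right)} \left(-132\right) = \left(2 + \left(-27\right)^{2}\right) \left(-132\right) = \left(2 + 729\right) \left(-132\right) = 731 \left(-132\right) = -96492$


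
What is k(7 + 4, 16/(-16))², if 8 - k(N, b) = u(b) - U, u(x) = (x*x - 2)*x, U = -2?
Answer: 25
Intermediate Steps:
u(x) = x*(-2 + x²) (u(x) = (x² - 2)*x = (-2 + x²)*x = x*(-2 + x²))
k(N, b) = 6 - b*(-2 + b²) (k(N, b) = 8 - (b*(-2 + b²) - 1*(-2)) = 8 - (b*(-2 + b²) + 2) = 8 - (2 + b*(-2 + b²)) = 8 + (-2 - b*(-2 + b²)) = 6 - b*(-2 + b²))
k(7 + 4, 16/(-16))² = (6 - 16/(-16)*(-2 + (16/(-16))²))² = (6 - 16*(-1/16)*(-2 + (16*(-1/16))²))² = (6 - 1*(-1)*(-2 + (-1)²))² = (6 - 1*(-1)*(-2 + 1))² = (6 - 1*(-1)*(-1))² = (6 - 1)² = 5² = 25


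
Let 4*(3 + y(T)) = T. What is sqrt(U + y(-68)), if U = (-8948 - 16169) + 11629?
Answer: 2*I*sqrt(3377) ≈ 116.22*I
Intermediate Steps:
y(T) = -3 + T/4
U = -13488 (U = -25117 + 11629 = -13488)
sqrt(U + y(-68)) = sqrt(-13488 + (-3 + (1/4)*(-68))) = sqrt(-13488 + (-3 - 17)) = sqrt(-13488 - 20) = sqrt(-13508) = 2*I*sqrt(3377)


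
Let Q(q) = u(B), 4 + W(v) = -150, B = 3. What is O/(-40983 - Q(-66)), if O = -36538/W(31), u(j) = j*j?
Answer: -18269/3156384 ≈ -0.0057880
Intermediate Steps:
W(v) = -154 (W(v) = -4 - 150 = -154)
u(j) = j²
Q(q) = 9 (Q(q) = 3² = 9)
O = 18269/77 (O = -36538/(-154) = -36538*(-1/154) = 18269/77 ≈ 237.26)
O/(-40983 - Q(-66)) = 18269/(77*(-40983 - 1*9)) = 18269/(77*(-40983 - 9)) = (18269/77)/(-40992) = (18269/77)*(-1/40992) = -18269/3156384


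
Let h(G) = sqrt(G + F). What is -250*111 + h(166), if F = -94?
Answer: -27750 + 6*sqrt(2) ≈ -27742.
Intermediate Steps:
h(G) = sqrt(-94 + G) (h(G) = sqrt(G - 94) = sqrt(-94 + G))
-250*111 + h(166) = -250*111 + sqrt(-94 + 166) = -27750 + sqrt(72) = -27750 + 6*sqrt(2)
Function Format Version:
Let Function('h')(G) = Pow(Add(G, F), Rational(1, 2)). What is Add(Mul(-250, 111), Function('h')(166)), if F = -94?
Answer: Add(-27750, Mul(6, Pow(2, Rational(1, 2)))) ≈ -27742.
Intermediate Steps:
Function('h')(G) = Pow(Add(-94, G), Rational(1, 2)) (Function('h')(G) = Pow(Add(G, -94), Rational(1, 2)) = Pow(Add(-94, G), Rational(1, 2)))
Add(Mul(-250, 111), Function('h')(166)) = Add(Mul(-250, 111), Pow(Add(-94, 166), Rational(1, 2))) = Add(-27750, Pow(72, Rational(1, 2))) = Add(-27750, Mul(6, Pow(2, Rational(1, 2))))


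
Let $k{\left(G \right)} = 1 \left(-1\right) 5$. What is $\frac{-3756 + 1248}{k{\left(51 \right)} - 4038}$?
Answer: $\frac{2508}{4043} \approx 0.62033$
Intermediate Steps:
$k{\left(G \right)} = -5$ ($k{\left(G \right)} = \left(-1\right) 5 = -5$)
$\frac{-3756 + 1248}{k{\left(51 \right)} - 4038} = \frac{-3756 + 1248}{-5 - 4038} = - \frac{2508}{-4043} = \left(-2508\right) \left(- \frac{1}{4043}\right) = \frac{2508}{4043}$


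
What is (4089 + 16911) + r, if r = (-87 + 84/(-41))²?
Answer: 48630801/1681 ≈ 28930.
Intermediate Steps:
r = 13329801/1681 (r = (-87 + 84*(-1/41))² = (-87 - 84/41)² = (-3651/41)² = 13329801/1681 ≈ 7929.7)
(4089 + 16911) + r = (4089 + 16911) + 13329801/1681 = 21000 + 13329801/1681 = 48630801/1681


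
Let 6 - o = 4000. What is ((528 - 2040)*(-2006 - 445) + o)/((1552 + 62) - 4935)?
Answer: -3701918/3321 ≈ -1114.7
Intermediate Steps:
o = -3994 (o = 6 - 1*4000 = 6 - 4000 = -3994)
((528 - 2040)*(-2006 - 445) + o)/((1552 + 62) - 4935) = ((528 - 2040)*(-2006 - 445) - 3994)/((1552 + 62) - 4935) = (-1512*(-2451) - 3994)/(1614 - 4935) = (3705912 - 3994)/(-3321) = 3701918*(-1/3321) = -3701918/3321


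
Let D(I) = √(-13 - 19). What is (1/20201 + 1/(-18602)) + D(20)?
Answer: -1599/375779002 + 4*I*√2 ≈ -4.2552e-6 + 5.6569*I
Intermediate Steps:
D(I) = 4*I*√2 (D(I) = √(-32) = 4*I*√2)
(1/20201 + 1/(-18602)) + D(20) = (1/20201 + 1/(-18602)) + 4*I*√2 = (1/20201 - 1/18602) + 4*I*√2 = -1599/375779002 + 4*I*√2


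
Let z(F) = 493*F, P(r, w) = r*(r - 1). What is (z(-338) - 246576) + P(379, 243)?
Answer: -269948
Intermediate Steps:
P(r, w) = r*(-1 + r)
(z(-338) - 246576) + P(379, 243) = (493*(-338) - 246576) + 379*(-1 + 379) = (-166634 - 246576) + 379*378 = -413210 + 143262 = -269948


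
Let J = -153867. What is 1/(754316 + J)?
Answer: 1/600449 ≈ 1.6654e-6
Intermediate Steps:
1/(754316 + J) = 1/(754316 - 153867) = 1/600449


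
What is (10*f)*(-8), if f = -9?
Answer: 720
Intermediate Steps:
(10*f)*(-8) = (10*(-9))*(-8) = -90*(-8) = 720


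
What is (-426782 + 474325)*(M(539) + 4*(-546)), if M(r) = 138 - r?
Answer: -122898655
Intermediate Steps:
(-426782 + 474325)*(M(539) + 4*(-546)) = (-426782 + 474325)*((138 - 1*539) + 4*(-546)) = 47543*((138 - 539) - 2184) = 47543*(-401 - 2184) = 47543*(-2585) = -122898655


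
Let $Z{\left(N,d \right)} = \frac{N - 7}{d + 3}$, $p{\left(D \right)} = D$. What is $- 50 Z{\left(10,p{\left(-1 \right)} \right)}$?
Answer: $-75$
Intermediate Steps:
$Z{\left(N,d \right)} = \frac{-7 + N}{3 + d}$
$- 50 Z{\left(10,p{\left(-1 \right)} \right)} = - 50 \frac{-7 + 10}{3 - 1} = - 50 \cdot \frac{1}{2} \cdot 3 = \left(-50\right) \frac{3}{2} = -75$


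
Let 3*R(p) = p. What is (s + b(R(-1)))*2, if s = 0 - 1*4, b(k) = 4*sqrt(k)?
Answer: -8 + 8*I*sqrt(3)/3 ≈ -8.0 + 4.6188*I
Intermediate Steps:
R(p) = p/3
s = -4 (s = 0 - 4 = -4)
(s + b(R(-1)))*2 = (-4 + 4*sqrt((1/3)*(-1)))*2 = (-4 + 4*sqrt(-1/3))*2 = (-4 + 4*(I*sqrt(3)/3))*2 = (-4 + 4*I*sqrt(3)/3)*2 = -8 + 8*I*sqrt(3)/3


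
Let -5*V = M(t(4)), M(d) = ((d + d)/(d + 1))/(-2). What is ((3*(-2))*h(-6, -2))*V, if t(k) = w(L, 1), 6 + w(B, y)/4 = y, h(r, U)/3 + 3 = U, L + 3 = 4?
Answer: 360/19 ≈ 18.947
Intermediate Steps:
L = 1 (L = -3 + 4 = 1)
h(r, U) = -9 + 3*U
w(B, y) = -24 + 4*y
t(k) = -20 (t(k) = -24 + 4*1 = -24 + 4 = -20)
M(d) = -d/(1 + d) (M(d) = ((2*d)/(1 + d))*(-½) = (2*d/(1 + d))*(-½) = -d/(1 + d))
V = 4/19 (V = -(-1)*(-20)/(5*(1 - 20)) = -(-1)*(-20)/(5*(-19)) = -(-1)*(-20)*(-1)/(5*19) = -⅕*(-20/19) = 4/19 ≈ 0.21053)
((3*(-2))*h(-6, -2))*V = ((3*(-2))*(-9 + 3*(-2)))*(4/19) = -6*(-9 - 6)*(4/19) = -6*(-15)*(4/19) = 90*(4/19) = 360/19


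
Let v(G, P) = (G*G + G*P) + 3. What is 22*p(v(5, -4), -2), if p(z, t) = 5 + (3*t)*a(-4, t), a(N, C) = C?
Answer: 374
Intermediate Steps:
v(G, P) = 3 + G**2 + G*P (v(G, P) = (G**2 + G*P) + 3 = 3 + G**2 + G*P)
p(z, t) = 5 + 3*t**2 (p(z, t) = 5 + (3*t)*t = 5 + 3*t**2)
22*p(v(5, -4), -2) = 22*(5 + 3*(-2)**2) = 22*(5 + 3*4) = 22*(5 + 12) = 22*17 = 374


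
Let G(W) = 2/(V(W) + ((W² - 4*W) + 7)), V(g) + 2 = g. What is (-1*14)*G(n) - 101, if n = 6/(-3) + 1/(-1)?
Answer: -2351/23 ≈ -102.22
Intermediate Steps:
V(g) = -2 + g
n = -3 (n = 6*(-⅓) + 1*(-1) = -2 - 1 = -3)
G(W) = 2/(5 + W² - 3*W) (G(W) = 2/((-2 + W) + ((W² - 4*W) + 7)) = 2/((-2 + W) + (7 + W² - 4*W)) = 2/(5 + W² - 3*W))
(-1*14)*G(n) - 101 = (-1*14)*(2/(5 + (-3)² - 3*(-3))) - 101 = -28/(5 + 9 + 9) - 101 = -28/23 - 101 = -2351/23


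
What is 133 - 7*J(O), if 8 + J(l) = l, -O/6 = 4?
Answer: 357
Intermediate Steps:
O = -24 (O = -6*4 = -24)
J(l) = -8 + l
133 - 7*J(O) = 133 - 7*(-8 - 24) = 133 - 7*(-32) = 133 + 224 = 357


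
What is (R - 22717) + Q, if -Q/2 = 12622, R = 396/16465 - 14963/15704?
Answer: -953949333767/19889720 ≈ -47962.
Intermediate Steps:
R = -18472847/19889720 (R = 396*(1/16465) - 14963*1/15704 = 396/16465 - 1151/1208 = -18472847/19889720 ≈ -0.92876)
Q = -25244 (Q = -2*12622 = -25244)
(R - 22717) + Q = (-18472847/19889720 - 22717) - 25244 = -451853242087/19889720 - 25244 = -953949333767/19889720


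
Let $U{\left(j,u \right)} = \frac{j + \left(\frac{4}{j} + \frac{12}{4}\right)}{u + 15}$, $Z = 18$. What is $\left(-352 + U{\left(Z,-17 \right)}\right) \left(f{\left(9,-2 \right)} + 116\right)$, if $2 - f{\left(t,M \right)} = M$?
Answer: $- \frac{130540}{3} \approx -43513.0$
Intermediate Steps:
$f{\left(t,M \right)} = 2 - M$
$U{\left(j,u \right)} = \frac{3 + j + \frac{4}{j}}{15 + u}$ ($U{\left(j,u \right)} = \frac{j + \left(\frac{4}{j} + 12 \cdot \frac{1}{4}\right)}{15 + u} = \frac{j + \left(\frac{4}{j} + 3\right)}{15 + u} = \frac{j + \left(3 + \frac{4}{j}\right)}{15 + u} = \frac{3 + j + \frac{4}{j}}{15 + u}$)
$\left(-352 + U{\left(Z,-17 \right)}\right) \left(f{\left(9,-2 \right)} + 116\right) = \left(-352 + \frac{4 + 18^{2} + 3 \cdot 18}{18 \left(15 - 17\right)}\right) \left(\left(2 - -2\right) + 116\right) = \left(-352 + \frac{4 + 324 + 54}{18 \left(-2\right)}\right) \left(\left(2 + 2\right) + 116\right) = \left(-352 + \frac{1}{18} \left(- \frac{1}{2}\right) 382\right) \left(4 + 116\right) = \left(-352 - \frac{191}{18}\right) 120 = \left(- \frac{6527}{18}\right) 120 = - \frac{130540}{3}$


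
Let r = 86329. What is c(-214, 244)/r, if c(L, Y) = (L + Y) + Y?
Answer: 274/86329 ≈ 0.0031739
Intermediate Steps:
c(L, Y) = L + 2*Y
c(-214, 244)/r = (-214 + 2*244)/86329 = (-214 + 488)*(1/86329) = 274*(1/86329) = 274/86329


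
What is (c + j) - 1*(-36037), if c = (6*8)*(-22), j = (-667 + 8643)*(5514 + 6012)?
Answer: 91966357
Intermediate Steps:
j = 91931376 (j = 7976*11526 = 91931376)
c = -1056 (c = 48*(-22) = -1056)
(c + j) - 1*(-36037) = (-1056 + 91931376) - 1*(-36037) = 91930320 + 36037 = 91966357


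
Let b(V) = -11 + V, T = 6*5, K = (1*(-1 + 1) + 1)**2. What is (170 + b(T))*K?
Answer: 189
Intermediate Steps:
K = 1 (K = (1*0 + 1)**2 = (0 + 1)**2 = 1**2 = 1)
T = 30
(170 + b(T))*K = (170 + (-11 + 30))*1 = (170 + 19)*1 = 189*1 = 189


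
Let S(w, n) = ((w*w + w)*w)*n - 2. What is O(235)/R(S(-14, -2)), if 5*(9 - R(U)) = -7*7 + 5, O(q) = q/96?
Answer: 1175/8544 ≈ 0.13752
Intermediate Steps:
O(q) = q/96 (O(q) = q*(1/96) = q/96)
S(w, n) = -2 + n*w*(w + w²) (S(w, n) = ((w² + w)*w)*n - 2 = ((w + w²)*w)*n - 2 = (w*(w + w²))*n - 2 = n*w*(w + w²) - 2 = -2 + n*w*(w + w²))
R(U) = 89/5 (R(U) = 9 - (-7*7 + 5)/5 = 9 - (-49 + 5)/5 = 9 - ⅕*(-44) = 9 + 44/5 = 89/5)
O(235)/R(S(-14, -2)) = ((1/96)*235)/(89/5) = (235/96)*(5/89) = 1175/8544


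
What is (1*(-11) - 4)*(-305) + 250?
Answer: 4825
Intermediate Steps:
(1*(-11) - 4)*(-305) + 250 = (-11 - 4)*(-305) + 250 = -15*(-305) + 250 = 4575 + 250 = 4825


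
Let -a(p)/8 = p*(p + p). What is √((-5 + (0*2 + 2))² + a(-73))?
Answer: 17*I*√295 ≈ 291.98*I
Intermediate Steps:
a(p) = -16*p² (a(p) = -8*p*(p + p) = -8*p*2*p = -16*p²)
√((-5 + (0*2 + 2))² + a(-73)) = √((-5 + (0*2 + 2))² - 16*(-73)²) = √((-5 + (0 + 2))² - 16*5329) = √((-5 + 2)² - 85264) = √((-3)² - 85264) = √(9 - 85264) = √(-85255) = 17*I*√295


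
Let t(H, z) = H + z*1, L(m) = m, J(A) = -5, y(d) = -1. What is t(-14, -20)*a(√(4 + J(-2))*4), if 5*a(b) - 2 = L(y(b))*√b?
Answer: -68/5 + 68*(-1)^(¼)/5 ≈ -3.9833 + 9.6167*I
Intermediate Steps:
t(H, z) = H + z
a(b) = ⅖ - √b/5 (a(b) = ⅖ + (-√b)/5 = ⅖ - √b/5)
t(-14, -20)*a(√(4 + J(-2))*4) = (-14 - 20)*(⅖ - 2*(4 - 5)^(¼)/5) = -34*(⅖ - 2*(-1)^(¼)/5) = -34*(⅖ - 2*√I/5) = -68/5 + 68*√I/5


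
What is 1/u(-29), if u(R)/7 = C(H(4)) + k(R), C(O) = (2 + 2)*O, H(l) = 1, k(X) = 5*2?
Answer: 1/98 ≈ 0.010204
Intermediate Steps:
k(X) = 10
C(O) = 4*O
u(R) = 98 (u(R) = 7*(4*1 + 10) = 7*(4 + 10) = 7*14 = 98)
1/u(-29) = 1/98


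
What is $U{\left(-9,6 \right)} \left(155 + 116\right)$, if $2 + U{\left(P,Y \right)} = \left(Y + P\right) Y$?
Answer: $-5420$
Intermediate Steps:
$U{\left(P,Y \right)} = -2 + Y \left(P + Y\right)$ ($U{\left(P,Y \right)} = -2 + \left(Y + P\right) Y = -2 + \left(P + Y\right) Y = -2 + Y \left(P + Y\right)$)
$U{\left(-9,6 \right)} \left(155 + 116\right) = \left(-2 + 6^{2} - 54\right) \left(155 + 116\right) = \left(-2 + 36 - 54\right) 271 = \left(-20\right) 271 = -5420$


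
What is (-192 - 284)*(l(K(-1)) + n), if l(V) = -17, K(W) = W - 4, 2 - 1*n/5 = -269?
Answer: -636888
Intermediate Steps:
n = 1355 (n = 10 - 5*(-269) = 10 + 1345 = 1355)
K(W) = -4 + W
(-192 - 284)*(l(K(-1)) + n) = (-192 - 284)*(-17 + 1355) = -476*1338 = -636888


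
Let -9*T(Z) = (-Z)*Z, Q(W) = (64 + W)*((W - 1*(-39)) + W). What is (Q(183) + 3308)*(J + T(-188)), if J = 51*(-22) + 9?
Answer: 2617368161/9 ≈ 2.9082e+8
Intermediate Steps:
J = -1113 (J = -1122 + 9 = -1113)
Q(W) = (39 + 2*W)*(64 + W) (Q(W) = (64 + W)*((W + 39) + W) = (64 + W)*((39 + W) + W) = (64 + W)*(39 + 2*W) = (39 + 2*W)*(64 + W))
T(Z) = Z²/9 (T(Z) = -(-Z)*Z/9 = -(-1)*Z²/9 = Z²/9)
(Q(183) + 3308)*(J + T(-188)) = ((2496 + 2*183² + 167*183) + 3308)*(-1113 + (⅑)*(-188)²) = ((2496 + 2*33489 + 30561) + 3308)*(-1113 + (⅑)*35344) = ((2496 + 66978 + 30561) + 3308)*(-1113 + 35344/9) = (100035 + 3308)*(25327/9) = 103343*(25327/9) = 2617368161/9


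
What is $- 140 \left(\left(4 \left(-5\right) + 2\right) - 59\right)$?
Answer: $10780$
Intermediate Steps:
$- 140 \left(\left(4 \left(-5\right) + 2\right) - 59\right) = - 140 \left(\left(-20 + 2\right) - 59\right) = - 140 \left(-18 - 59\right) = \left(-140\right) \left(-77\right) = 10780$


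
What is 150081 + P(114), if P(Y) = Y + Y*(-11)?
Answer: 148941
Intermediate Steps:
P(Y) = -10*Y (P(Y) = Y - 11*Y = -10*Y)
150081 + P(114) = 150081 - 10*114 = 150081 - 1140 = 148941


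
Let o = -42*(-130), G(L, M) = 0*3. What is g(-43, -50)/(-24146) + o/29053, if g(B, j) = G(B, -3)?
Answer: 5460/29053 ≈ 0.18793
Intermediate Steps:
G(L, M) = 0
g(B, j) = 0
o = 5460
g(-43, -50)/(-24146) + o/29053 = 0/(-24146) + 5460/29053 = 0*(-1/24146) + 5460*(1/29053) = 0 + 5460/29053 = 5460/29053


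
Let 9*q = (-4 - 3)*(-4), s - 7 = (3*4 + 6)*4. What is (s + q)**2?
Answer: 546121/81 ≈ 6742.2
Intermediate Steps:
s = 79 (s = 7 + (3*4 + 6)*4 = 7 + (12 + 6)*4 = 7 + 18*4 = 7 + 72 = 79)
q = 28/9 (q = ((-4 - 3)*(-4))/9 = (-7*(-4))/9 = (1/9)*28 = 28/9 ≈ 3.1111)
(s + q)**2 = (79 + 28/9)**2 = (739/9)**2 = 546121/81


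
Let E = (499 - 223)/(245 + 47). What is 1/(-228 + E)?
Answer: -73/16575 ≈ -0.0044042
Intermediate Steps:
E = 69/73 (E = 276/292 = 276*(1/292) = 69/73 ≈ 0.94521)
1/(-228 + E) = 1/(-228 + 69/73) = 1/(-16575/73) = -73/16575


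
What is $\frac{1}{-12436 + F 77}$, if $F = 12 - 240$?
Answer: $- \frac{1}{29992} \approx -3.3342 \cdot 10^{-5}$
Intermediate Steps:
$F = -228$ ($F = 12 - 240 = -228$)
$\frac{1}{-12436 + F 77} = \frac{1}{-12436 - 17556} = \frac{1}{-29992} = - \frac{1}{29992}$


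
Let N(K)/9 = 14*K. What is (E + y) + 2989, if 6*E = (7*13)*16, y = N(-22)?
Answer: 1379/3 ≈ 459.67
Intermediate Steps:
N(K) = 126*K (N(K) = 9*(14*K) = 126*K)
y = -2772 (y = 126*(-22) = -2772)
E = 728/3 (E = ((7*13)*16)/6 = (91*16)/6 = (⅙)*1456 = 728/3 ≈ 242.67)
(E + y) + 2989 = (728/3 - 2772) + 2989 = -7588/3 + 2989 = 1379/3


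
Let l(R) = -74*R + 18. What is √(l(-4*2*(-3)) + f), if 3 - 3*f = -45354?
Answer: √13361 ≈ 115.59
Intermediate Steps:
f = 15119 (f = 1 - ⅓*(-45354) = 1 + 15118 = 15119)
l(R) = 18 - 74*R
√(l(-4*2*(-3)) + f) = √((18 - 74*(-4*2)*(-3)) + 15119) = √((18 - (-592)*(-3)) + 15119) = √((18 - 74*24) + 15119) = √((18 - 1776) + 15119) = √(-1758 + 15119) = √13361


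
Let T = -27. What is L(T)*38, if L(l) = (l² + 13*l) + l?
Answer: 13338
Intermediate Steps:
L(l) = l² + 14*l
L(T)*38 = -27*(14 - 27)*38 = -27*(-13)*38 = 351*38 = 13338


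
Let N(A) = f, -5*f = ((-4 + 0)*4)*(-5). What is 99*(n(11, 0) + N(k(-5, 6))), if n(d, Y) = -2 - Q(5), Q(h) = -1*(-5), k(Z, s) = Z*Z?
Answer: -2277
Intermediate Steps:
k(Z, s) = Z²
f = -16 (f = -(-4 + 0)*4*(-5)/5 = -(-4*4)*(-5)/5 = -(-16)*(-5)/5 = -⅕*80 = -16)
Q(h) = 5
N(A) = -16
n(d, Y) = -7 (n(d, Y) = -2 - 1*5 = -2 - 5 = -7)
99*(n(11, 0) + N(k(-5, 6))) = 99*(-7 - 16) = 99*(-23) = -2277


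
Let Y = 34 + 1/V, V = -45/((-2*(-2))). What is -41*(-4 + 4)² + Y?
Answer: 1526/45 ≈ 33.911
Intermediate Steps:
V = -45/4 ≈ -11.250
Y = 1526/45 (Y = 34 + 1/(-45/4) = 34 - 4/45 = 1526/45 ≈ 33.911)
-41*(-4 + 4)² + Y = -41*(-4 + 4)² + 1526/45 = -41*0² + 1526/45 = -41*0 + 1526/45 = 0 + 1526/45 = 1526/45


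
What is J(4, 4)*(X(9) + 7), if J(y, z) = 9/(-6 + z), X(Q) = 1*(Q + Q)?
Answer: -225/2 ≈ -112.50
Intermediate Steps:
X(Q) = 2*Q (X(Q) = 1*(2*Q) = 2*Q)
J(4, 4)*(X(9) + 7) = (9/(-6 + 4))*(2*9 + 7) = (9/(-2))*(18 + 7) = (9*(-½))*25 = -9/2*25 = -225/2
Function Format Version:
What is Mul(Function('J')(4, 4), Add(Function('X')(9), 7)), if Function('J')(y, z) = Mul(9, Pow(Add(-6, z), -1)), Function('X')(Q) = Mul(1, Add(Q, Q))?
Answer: Rational(-225, 2) ≈ -112.50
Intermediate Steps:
Function('X')(Q) = Mul(2, Q) (Function('X')(Q) = Mul(1, Mul(2, Q)) = Mul(2, Q))
Mul(Function('J')(4, 4), Add(Function('X')(9), 7)) = Mul(Mul(9, Pow(Add(-6, 4), -1)), Add(Mul(2, 9), 7)) = Mul(Mul(9, Pow(-2, -1)), Add(18, 7)) = Mul(Mul(9, Rational(-1, 2)), 25) = Mul(Rational(-9, 2), 25) = Rational(-225, 2)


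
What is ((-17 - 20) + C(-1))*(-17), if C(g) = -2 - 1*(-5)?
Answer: 578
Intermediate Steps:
C(g) = 3 (C(g) = -2 + 5 = 3)
((-17 - 20) + C(-1))*(-17) = ((-17 - 20) + 3)*(-17) = (-37 + 3)*(-17) = -34*(-17) = 578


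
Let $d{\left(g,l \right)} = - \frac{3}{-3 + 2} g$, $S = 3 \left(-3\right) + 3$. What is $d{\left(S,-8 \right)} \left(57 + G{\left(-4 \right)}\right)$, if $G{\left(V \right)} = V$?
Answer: $-954$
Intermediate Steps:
$S = -6$ ($S = -9 + 3 = -6$)
$d{\left(g,l \right)} = 3 g$ ($d{\left(g,l \right)} = - \frac{3}{-1} g = \left(-3\right) \left(-1\right) g = 3 g$)
$d{\left(S,-8 \right)} \left(57 + G{\left(-4 \right)}\right) = 3 \left(-6\right) \left(57 - 4\right) = \left(-18\right) 53 = -954$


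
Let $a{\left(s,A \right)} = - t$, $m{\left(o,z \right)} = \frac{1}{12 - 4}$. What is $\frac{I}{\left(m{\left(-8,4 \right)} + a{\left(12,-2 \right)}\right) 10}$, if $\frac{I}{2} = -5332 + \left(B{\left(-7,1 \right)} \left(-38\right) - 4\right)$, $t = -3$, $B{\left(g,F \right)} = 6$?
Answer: $- \frac{44512}{125} \approx -356.1$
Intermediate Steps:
$m{\left(o,z \right)} = \frac{1}{8}$
$a{\left(s,A \right)} = 3$ ($a{\left(s,A \right)} = \left(-1\right) \left(-3\right) = 3$)
$I = -11128$ ($I = 2 \left(-5332 + \left(6 \left(-38\right) - 4\right)\right) = 2 \left(-5332 - 232\right) = 2 \left(-5564\right) = -11128$)
$\frac{I}{\left(m{\left(-8,4 \right)} + a{\left(12,-2 \right)}\right) 10} = - \frac{11128}{\left(\frac{1}{8} + 3\right) 10} = - \frac{11128}{\frac{25}{8} \cdot 10} = - \frac{11128}{\frac{125}{4}} = \left(-11128\right) \frac{4}{125} = - \frac{44512}{125}$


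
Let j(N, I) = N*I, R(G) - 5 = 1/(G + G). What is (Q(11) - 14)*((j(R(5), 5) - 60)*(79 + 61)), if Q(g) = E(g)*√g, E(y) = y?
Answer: 67620 - 53130*√11 ≈ -1.0859e+5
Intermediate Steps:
R(G) = 5 + 1/(2*G) (R(G) = 5 + 1/(G + G) = 5 + 1/(2*G))
Q(g) = g^(3/2) (Q(g) = g*√g = g^(3/2))
j(N, I) = I*N
(Q(11) - 14)*((j(R(5), 5) - 60)*(79 + 61)) = (11^(3/2) - 14)*((5*(5 + (½)/5) - 60)*(79 + 61)) = (11*√11 - 14)*((5*(5 + (½)*(⅕)) - 60)*140) = (-14 + 11*√11)*((5*(5 + ⅒) - 60)*140) = (-14 + 11*√11)*((5*(51/10) - 60)*140) = (-14 + 11*√11)*((51/2 - 60)*140) = (-14 + 11*√11)*(-69/2*140) = (-14 + 11*√11)*(-4830) = 67620 - 53130*√11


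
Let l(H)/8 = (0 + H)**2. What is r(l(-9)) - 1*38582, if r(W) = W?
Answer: -37934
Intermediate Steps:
l(H) = 8*H**2 (l(H) = 8*(0 + H)**2 = 8*H**2)
r(l(-9)) - 1*38582 = 8*(-9)**2 - 1*38582 = 8*81 - 38582 = 648 - 38582 = -37934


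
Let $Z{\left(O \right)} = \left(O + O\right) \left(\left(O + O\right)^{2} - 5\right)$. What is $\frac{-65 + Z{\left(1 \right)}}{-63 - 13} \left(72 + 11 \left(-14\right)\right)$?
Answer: $- \frac{2747}{38} \approx -72.289$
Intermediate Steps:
$Z{\left(O \right)} = 2 O \left(-5 + 4 O^{2}\right)$ ($Z{\left(O \right)} = 2 O \left(\left(2 O\right)^{2} - 5\right) = 2 O \left(4 O^{2} - 5\right) = 2 O \left(-5 + 4 O^{2}\right)$)
$\frac{-65 + Z{\left(1 \right)}}{-63 - 13} \left(72 + 11 \left(-14\right)\right) = \frac{-65 + \left(\left(-10\right) 1 + 8 \cdot 1^{3}\right)}{-63 - 13} \left(72 + 11 \left(-14\right)\right) = \frac{-65 + \left(-10 + 8 \cdot 1\right)}{-76} \left(72 - 154\right) = \left(-65 + \left(-10 + 8\right)\right) \left(- \frac{1}{76}\right) \left(-82\right) = \left(-65 - 2\right) \left(- \frac{1}{76}\right) \left(-82\right) = \left(-67\right) \left(- \frac{1}{76}\right) \left(-82\right) = \frac{67}{76} \left(-82\right) = - \frac{2747}{38}$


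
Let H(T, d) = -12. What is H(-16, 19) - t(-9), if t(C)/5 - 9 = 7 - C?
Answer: -137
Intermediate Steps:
t(C) = 80 - 5*C (t(C) = 45 + 5*(7 - C) = 45 + (35 - 5*C) = 80 - 5*C)
H(-16, 19) - t(-9) = -12 - (80 - 5*(-9)) = -12 - (80 + 45) = -12 - 1*125 = -12 - 125 = -137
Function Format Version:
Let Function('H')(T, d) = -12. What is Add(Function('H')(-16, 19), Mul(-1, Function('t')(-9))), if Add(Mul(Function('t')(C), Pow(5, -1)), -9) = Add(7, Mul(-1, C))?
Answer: -137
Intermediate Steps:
Function('t')(C) = Add(80, Mul(-5, C)) (Function('t')(C) = Add(45, Mul(5, Add(7, Mul(-1, C)))) = Add(45, Add(35, Mul(-5, C))) = Add(80, Mul(-5, C)))
Add(Function('H')(-16, 19), Mul(-1, Function('t')(-9))) = Add(-12, Mul(-1, Add(80, Mul(-5, -9)))) = Add(-12, Mul(-1, Add(80, 45))) = Add(-12, Mul(-1, 125)) = Add(-12, -125) = -137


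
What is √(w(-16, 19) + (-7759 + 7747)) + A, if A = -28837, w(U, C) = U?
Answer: -28837 + 2*I*√7 ≈ -28837.0 + 5.2915*I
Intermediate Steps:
√(w(-16, 19) + (-7759 + 7747)) + A = √(-16 + (-7759 + 7747)) - 28837 = √(-16 - 12) - 28837 = √(-28) - 28837 = 2*I*√7 - 28837 = -28837 + 2*I*√7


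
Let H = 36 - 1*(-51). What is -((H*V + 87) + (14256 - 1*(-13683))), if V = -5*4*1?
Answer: -26286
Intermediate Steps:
V = -20 (V = -20*1 = -20)
H = 87 (H = 36 + 51 = 87)
-((H*V + 87) + (14256 - 1*(-13683))) = -((87*(-20) + 87) + (14256 - 1*(-13683))) = -((-1740 + 87) + (14256 + 13683)) = -(-1653 + 27939) = -1*26286 = -26286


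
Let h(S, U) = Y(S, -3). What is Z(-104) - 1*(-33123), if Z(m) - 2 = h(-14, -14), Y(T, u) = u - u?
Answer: 33125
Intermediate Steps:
Y(T, u) = 0
h(S, U) = 0
Z(m) = 2 (Z(m) = 2 + 0 = 2)
Z(-104) - 1*(-33123) = 2 - 1*(-33123) = 2 + 33123 = 33125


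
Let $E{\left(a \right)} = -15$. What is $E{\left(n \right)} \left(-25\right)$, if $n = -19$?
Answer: $375$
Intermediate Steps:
$E{\left(n \right)} \left(-25\right) = \left(-15\right) \left(-25\right) = 375$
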